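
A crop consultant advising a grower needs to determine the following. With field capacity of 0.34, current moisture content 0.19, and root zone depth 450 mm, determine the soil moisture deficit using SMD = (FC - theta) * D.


SMD = (FC - theta) * D
    = (0.34 - 0.19) * 450
    = 0.150 * 450
    = 67.50 mm


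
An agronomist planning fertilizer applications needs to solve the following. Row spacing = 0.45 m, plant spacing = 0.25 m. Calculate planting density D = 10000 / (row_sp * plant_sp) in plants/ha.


D = 10000 / (row_sp * plant_sp)
  = 10000 / (0.45 * 0.25)
  = 10000 / 0.1125
  = 88888.89 plants/ha


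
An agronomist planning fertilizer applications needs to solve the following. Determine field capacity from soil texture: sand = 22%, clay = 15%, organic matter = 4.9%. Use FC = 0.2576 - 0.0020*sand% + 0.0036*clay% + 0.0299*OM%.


FC = 0.2576 - 0.0020*22 + 0.0036*15 + 0.0299*4.9
   = 0.2576 - 0.0440 + 0.0540 + 0.1465
   = 0.4141


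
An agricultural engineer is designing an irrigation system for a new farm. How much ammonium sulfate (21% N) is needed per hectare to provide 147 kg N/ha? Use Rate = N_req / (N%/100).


Rate = N_required / (N_content / 100)
     = 147 / (21 / 100)
     = 147 / 0.21
     = 700 kg/ha


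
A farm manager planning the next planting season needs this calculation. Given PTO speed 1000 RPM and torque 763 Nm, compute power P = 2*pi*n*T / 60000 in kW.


P = 2*pi*n*T / 60000
  = 2*pi * 1000 * 763 / 60000
  = 4794070.39 / 60000
  = 79.90 kW


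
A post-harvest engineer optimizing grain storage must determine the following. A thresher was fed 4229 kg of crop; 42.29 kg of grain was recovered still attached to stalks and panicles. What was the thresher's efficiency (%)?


eta = (total - unthreshed) / total * 100
    = (4229 - 42.29) / 4229 * 100
    = 4186.71 / 4229 * 100
    = 99%


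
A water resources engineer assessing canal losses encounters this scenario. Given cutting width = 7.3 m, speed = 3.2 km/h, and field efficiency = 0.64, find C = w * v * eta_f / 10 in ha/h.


C = w * v * eta_f / 10
  = 7.3 * 3.2 * 0.64 / 10
  = 14.95 / 10
  = 1.50 ha/h


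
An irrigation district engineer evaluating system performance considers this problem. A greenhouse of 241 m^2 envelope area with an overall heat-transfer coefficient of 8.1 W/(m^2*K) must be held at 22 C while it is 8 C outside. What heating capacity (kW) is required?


dT = 22 - (8) = 14 K
Q = U * A * dT
  = 8.1 * 241 * 14
  = 27329.40 W = 27.33 kW


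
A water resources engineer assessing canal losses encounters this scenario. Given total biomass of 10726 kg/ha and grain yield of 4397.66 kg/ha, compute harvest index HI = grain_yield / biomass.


HI = grain_yield / biomass
   = 4397.66 / 10726
   = 0.41


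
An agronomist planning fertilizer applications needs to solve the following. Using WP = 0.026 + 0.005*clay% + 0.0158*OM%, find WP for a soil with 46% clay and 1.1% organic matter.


WP = 0.026 + 0.005*46 + 0.0158*1.1
   = 0.026 + 0.2300 + 0.0174
   = 0.2734


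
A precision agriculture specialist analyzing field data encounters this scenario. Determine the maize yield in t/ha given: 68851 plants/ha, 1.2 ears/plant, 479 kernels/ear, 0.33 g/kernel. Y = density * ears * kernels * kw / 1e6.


Y = density * ears * kernels * kw
  = 68851 * 1.2 * 479 * 0.33 g/ha
  = 13059933.08 g/ha
  = 13059.93 kg/ha = 13.06 t/ha


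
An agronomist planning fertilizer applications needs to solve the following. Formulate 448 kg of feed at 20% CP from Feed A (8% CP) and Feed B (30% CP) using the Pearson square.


parts_A = CP_b - target = 30 - 20 = 10
parts_B = target - CP_a = 20 - 8 = 12
total_parts = 10 + 12 = 22
Feed A = 448 * 10 / 22 = 203.64 kg
Feed B = 448 * 12 / 22 = 244.36 kg

203.64 kg


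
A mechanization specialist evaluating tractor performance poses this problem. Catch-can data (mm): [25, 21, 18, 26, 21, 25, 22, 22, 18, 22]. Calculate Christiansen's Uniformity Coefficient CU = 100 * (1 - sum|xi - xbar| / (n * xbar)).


xbar = 220 / 10 = 22
sum|xi - xbar| = 20
CU = 100 * (1 - 20 / (10 * 22))
   = 100 * (1 - 0.0909)
   = 90.91%


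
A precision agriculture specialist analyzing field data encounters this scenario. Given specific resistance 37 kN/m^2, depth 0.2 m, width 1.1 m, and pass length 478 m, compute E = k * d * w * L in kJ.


E = k * d * w * L
  = 37 * 0.2 * 1.1 * 478
  = 3890.92 kJ


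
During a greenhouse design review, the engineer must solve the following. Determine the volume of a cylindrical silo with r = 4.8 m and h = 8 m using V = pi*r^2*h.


V = pi * r^2 * h
  = pi * 4.8^2 * 8
  = pi * 23.04 * 8
  = 579.06 m^3


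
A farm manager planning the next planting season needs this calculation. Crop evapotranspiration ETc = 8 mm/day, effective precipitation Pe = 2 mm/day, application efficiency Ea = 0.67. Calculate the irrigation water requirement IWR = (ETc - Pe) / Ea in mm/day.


IWR = (ETc - Pe) / Ea
    = (8 - 2) / 0.67
    = 6 / 0.67
    = 8.96 mm/day


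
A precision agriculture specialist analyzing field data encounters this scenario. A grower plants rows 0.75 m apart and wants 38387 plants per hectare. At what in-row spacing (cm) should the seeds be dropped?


spacing = 10000 / (row_sp * density)
        = 10000 / (0.75 * 38387)
        = 10000 / 28790.25
        = 0.34734 m = 34.73 cm


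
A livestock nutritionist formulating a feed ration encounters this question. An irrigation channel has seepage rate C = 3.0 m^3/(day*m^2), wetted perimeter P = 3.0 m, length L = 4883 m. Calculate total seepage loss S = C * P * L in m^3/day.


S = C * P * L
  = 3.0 * 3.0 * 4883
  = 43947 m^3/day


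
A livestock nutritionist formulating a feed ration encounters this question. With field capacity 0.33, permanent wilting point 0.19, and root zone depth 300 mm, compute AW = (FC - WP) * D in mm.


AW = (FC - WP) * D
   = (0.33 - 0.19) * 300
   = 0.14 * 300
   = 42 mm


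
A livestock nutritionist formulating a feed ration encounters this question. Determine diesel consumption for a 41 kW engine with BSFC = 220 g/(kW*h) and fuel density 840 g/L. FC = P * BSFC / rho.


FC = P * BSFC / rho_fuel
   = 41 * 220 / 840
   = 9020 / 840
   = 10.74 L/h


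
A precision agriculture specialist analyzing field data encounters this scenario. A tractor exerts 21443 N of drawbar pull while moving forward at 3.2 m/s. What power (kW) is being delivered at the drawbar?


P = F * v / 1000
  = 21443 * 3.2 / 1000
  = 68617.60 / 1000
  = 68.62 kW


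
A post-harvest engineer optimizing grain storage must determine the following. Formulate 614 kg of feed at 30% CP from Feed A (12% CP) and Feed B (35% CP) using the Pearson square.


parts_A = CP_b - target = 35 - 30 = 5
parts_B = target - CP_a = 30 - 12 = 18
total_parts = 5 + 18 = 23
Feed A = 614 * 5 / 23 = 133.48 kg
Feed B = 614 * 18 / 23 = 480.52 kg

133.48 kg


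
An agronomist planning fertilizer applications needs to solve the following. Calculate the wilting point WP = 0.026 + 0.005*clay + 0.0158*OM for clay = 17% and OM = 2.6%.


WP = 0.026 + 0.005*17 + 0.0158*2.6
   = 0.026 + 0.0850 + 0.0411
   = 0.1521


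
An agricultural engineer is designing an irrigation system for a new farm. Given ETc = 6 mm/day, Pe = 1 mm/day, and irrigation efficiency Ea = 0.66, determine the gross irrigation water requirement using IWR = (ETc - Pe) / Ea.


IWR = (ETc - Pe) / Ea
    = (6 - 1) / 0.66
    = 5 / 0.66
    = 7.58 mm/day


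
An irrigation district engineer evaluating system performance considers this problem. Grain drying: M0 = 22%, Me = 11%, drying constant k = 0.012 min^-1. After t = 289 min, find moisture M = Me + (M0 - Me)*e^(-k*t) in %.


M = Me + (M0 - Me) * e^(-k*t)
  = 11 + (22 - 11) * e^(-0.012*289)
  = 11 + 11 * e^(-3.468)
  = 11 + 11 * 0.03118
  = 11 + 0.3430
  = 11.34%


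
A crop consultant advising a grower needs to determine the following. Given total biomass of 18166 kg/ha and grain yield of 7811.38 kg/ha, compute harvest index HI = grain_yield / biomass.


HI = grain_yield / biomass
   = 7811.38 / 18166
   = 0.43


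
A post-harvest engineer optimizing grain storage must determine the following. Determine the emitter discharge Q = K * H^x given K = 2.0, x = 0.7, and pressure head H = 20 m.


Q = K * H^x
  = 2.0 * 20^0.7
  = 2.0 * 8.1418
  = 16.28 L/h


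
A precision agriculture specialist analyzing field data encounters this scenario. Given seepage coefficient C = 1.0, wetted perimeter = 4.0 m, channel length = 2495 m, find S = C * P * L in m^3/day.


S = C * P * L
  = 1.0 * 4.0 * 2495
  = 9980 m^3/day


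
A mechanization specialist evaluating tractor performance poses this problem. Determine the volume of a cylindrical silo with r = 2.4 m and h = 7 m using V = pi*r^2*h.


V = pi * r^2 * h
  = pi * 2.4^2 * 7
  = pi * 5.76 * 7
  = 126.67 m^3


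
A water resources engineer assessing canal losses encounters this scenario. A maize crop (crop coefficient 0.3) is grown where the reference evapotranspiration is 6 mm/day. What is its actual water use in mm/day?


ETc = Kc * ET0
    = 0.3 * 6
    = 1.80 mm/day


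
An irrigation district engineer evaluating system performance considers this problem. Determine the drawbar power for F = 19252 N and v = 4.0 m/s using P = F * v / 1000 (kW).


P = F * v / 1000
  = 19252 * 4.0 / 1000
  = 77008 / 1000
  = 77.01 kW


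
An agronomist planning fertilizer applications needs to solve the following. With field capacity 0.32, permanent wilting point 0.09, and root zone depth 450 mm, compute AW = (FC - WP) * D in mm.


AW = (FC - WP) * D
   = (0.32 - 0.09) * 450
   = 0.23 * 450
   = 103.50 mm


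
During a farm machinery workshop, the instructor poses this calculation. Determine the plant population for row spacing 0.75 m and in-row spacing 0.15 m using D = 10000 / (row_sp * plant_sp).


D = 10000 / (row_sp * plant_sp)
  = 10000 / (0.75 * 0.15)
  = 10000 / 0.1125
  = 88888.89 plants/ha


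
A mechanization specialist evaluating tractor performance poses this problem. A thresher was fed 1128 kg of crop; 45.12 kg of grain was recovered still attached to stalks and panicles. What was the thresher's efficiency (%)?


eta = (total - unthreshed) / total * 100
    = (1128 - 45.12) / 1128 * 100
    = 1082.88 / 1128 * 100
    = 96%


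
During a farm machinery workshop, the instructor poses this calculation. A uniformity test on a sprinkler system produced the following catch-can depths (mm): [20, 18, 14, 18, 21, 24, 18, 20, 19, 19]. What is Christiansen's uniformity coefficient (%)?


xbar = 191 / 10 = 19.100
sum|xi - xbar| = 17.200
CU = 100 * (1 - 17.200 / (10 * 19.100))
   = 100 * (1 - 0.0901)
   = 90.99%


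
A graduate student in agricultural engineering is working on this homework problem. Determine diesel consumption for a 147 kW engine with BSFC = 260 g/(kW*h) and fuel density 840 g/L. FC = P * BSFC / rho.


FC = P * BSFC / rho_fuel
   = 147 * 260 / 840
   = 38220 / 840
   = 45.50 L/h


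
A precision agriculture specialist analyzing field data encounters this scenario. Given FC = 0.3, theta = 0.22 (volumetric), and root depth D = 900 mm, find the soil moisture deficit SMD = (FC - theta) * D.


SMD = (FC - theta) * D
    = (0.3 - 0.22) * 900
    = 0.080 * 900
    = 72 mm


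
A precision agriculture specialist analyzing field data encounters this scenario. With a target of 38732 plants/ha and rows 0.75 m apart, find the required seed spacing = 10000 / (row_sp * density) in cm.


spacing = 10000 / (row_sp * density)
        = 10000 / (0.75 * 38732)
        = 10000 / 29049
        = 0.34425 m = 34.42 cm


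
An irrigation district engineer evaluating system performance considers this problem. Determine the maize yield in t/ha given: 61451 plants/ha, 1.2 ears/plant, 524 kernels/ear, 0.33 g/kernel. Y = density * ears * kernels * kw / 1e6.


Y = density * ears * kernels * kw
  = 61451 * 1.2 * 524 * 0.33 g/ha
  = 12751328.30 g/ha
  = 12751.33 kg/ha = 12.75 t/ha


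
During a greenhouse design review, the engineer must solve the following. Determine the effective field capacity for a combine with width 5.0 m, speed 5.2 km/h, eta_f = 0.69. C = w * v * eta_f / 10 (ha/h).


C = w * v * eta_f / 10
  = 5.0 * 5.2 * 0.69 / 10
  = 17.94 / 10
  = 1.79 ha/h


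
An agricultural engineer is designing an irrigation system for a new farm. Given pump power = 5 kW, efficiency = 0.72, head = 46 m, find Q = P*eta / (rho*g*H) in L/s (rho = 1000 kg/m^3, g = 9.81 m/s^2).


Q = (P * 1000 * eta) / (rho * g * H)
  = (5 * 1000 * 0.72) / (1000 * 9.81 * 46)
  = 3600 / 451260
  = 0.00798 m^3/s = 7.98 L/s


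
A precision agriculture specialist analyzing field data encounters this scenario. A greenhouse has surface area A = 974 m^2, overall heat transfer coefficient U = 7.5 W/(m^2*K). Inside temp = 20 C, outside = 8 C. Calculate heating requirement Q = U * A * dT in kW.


dT = 20 - (8) = 12 K
Q = U * A * dT
  = 7.5 * 974 * 12
  = 87660 W = 87.66 kW


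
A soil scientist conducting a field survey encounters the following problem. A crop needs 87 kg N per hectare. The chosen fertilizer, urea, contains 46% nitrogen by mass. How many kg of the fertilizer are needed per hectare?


Rate = N_required / (N_content / 100)
     = 87 / (46 / 100)
     = 87 / 0.46
     = 189.13 kg/ha


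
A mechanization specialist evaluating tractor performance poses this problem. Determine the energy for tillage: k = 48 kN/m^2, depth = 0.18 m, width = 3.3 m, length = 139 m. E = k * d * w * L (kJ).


E = k * d * w * L
  = 48 * 0.18 * 3.3 * 139
  = 3963.17 kJ


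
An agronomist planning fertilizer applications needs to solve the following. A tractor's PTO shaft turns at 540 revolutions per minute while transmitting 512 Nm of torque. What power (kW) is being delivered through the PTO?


P = 2*pi*n*T / 60000
  = 2*pi * 540 * 512 / 60000
  = 1737175.07 / 60000
  = 28.95 kW


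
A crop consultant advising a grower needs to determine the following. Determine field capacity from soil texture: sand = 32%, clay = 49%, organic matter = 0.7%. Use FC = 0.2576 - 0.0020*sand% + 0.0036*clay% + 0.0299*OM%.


FC = 0.2576 - 0.0020*32 + 0.0036*49 + 0.0299*0.7
   = 0.2576 - 0.0640 + 0.1764 + 0.0209
   = 0.3909


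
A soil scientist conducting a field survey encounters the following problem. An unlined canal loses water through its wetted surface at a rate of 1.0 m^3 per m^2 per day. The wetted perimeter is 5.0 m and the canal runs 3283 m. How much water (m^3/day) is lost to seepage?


S = C * P * L
  = 1.0 * 5.0 * 3283
  = 16415 m^3/day


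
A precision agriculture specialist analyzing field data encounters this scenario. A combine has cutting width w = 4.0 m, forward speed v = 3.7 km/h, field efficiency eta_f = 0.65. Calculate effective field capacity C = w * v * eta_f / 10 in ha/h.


C = w * v * eta_f / 10
  = 4.0 * 3.7 * 0.65 / 10
  = 9.62 / 10
  = 0.96 ha/h


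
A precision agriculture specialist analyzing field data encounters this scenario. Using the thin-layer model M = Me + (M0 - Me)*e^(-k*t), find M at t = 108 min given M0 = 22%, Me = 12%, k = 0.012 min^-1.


M = Me + (M0 - Me) * e^(-k*t)
  = 12 + (22 - 12) * e^(-0.012*108)
  = 12 + 10 * e^(-1.296)
  = 12 + 10 * 0.27362
  = 12 + 2.7362
  = 14.74%


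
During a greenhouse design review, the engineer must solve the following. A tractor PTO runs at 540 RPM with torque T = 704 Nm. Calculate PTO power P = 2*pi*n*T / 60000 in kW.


P = 2*pi*n*T / 60000
  = 2*pi * 540 * 704 / 60000
  = 2388615.73 / 60000
  = 39.81 kW


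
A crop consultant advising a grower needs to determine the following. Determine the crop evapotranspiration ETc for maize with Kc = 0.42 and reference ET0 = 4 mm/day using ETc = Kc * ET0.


ETc = Kc * ET0
    = 0.42 * 4
    = 1.68 mm/day


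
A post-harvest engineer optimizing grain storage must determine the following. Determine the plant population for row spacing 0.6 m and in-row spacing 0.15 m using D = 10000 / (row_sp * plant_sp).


D = 10000 / (row_sp * plant_sp)
  = 10000 / (0.6 * 0.15)
  = 10000 / 0.0900
  = 111111.11 plants/ha


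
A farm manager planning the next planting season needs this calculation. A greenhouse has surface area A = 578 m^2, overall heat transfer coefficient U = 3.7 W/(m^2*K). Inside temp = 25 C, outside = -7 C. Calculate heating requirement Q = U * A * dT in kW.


dT = 25 - (-7) = 32 K
Q = U * A * dT
  = 3.7 * 578 * 32
  = 68435.20 W = 68.44 kW


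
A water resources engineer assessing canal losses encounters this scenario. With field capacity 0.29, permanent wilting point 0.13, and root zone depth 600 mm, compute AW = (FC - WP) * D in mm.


AW = (FC - WP) * D
   = (0.29 - 0.13) * 600
   = 0.16 * 600
   = 96 mm


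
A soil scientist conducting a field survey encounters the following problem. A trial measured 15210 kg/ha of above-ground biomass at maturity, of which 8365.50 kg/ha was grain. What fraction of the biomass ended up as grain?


HI = grain_yield / biomass
   = 8365.50 / 15210
   = 0.55


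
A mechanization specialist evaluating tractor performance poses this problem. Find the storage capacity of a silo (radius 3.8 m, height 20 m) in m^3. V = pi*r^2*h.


V = pi * r^2 * h
  = pi * 3.8^2 * 20
  = pi * 14.44 * 20
  = 907.29 m^3


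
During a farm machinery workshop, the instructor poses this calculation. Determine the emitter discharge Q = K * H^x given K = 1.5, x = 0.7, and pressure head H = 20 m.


Q = K * H^x
  = 1.5 * 20^0.7
  = 1.5 * 8.1418
  = 12.21 L/h


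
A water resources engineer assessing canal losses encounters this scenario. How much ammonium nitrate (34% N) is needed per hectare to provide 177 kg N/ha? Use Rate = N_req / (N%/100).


Rate = N_required / (N_content / 100)
     = 177 / (34 / 100)
     = 177 / 0.34
     = 520.59 kg/ha


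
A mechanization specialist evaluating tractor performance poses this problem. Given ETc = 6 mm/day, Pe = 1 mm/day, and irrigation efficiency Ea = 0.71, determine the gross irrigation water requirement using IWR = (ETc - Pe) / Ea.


IWR = (ETc - Pe) / Ea
    = (6 - 1) / 0.71
    = 5 / 0.71
    = 7.04 mm/day


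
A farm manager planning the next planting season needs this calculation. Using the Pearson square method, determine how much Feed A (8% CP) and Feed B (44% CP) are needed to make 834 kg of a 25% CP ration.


parts_A = CP_b - target = 44 - 25 = 19
parts_B = target - CP_a = 25 - 8 = 17
total_parts = 19 + 17 = 36
Feed A = 834 * 19 / 36 = 440.17 kg
Feed B = 834 * 17 / 36 = 393.83 kg

440.17 kg


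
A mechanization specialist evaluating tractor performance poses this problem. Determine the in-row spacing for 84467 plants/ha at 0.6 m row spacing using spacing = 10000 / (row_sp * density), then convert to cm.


spacing = 10000 / (row_sp * density)
        = 10000 / (0.6 * 84467)
        = 10000 / 50680.20
        = 0.19732 m = 19.73 cm


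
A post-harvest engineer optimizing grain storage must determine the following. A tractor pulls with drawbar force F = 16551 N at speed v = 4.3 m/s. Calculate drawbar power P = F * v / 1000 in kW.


P = F * v / 1000
  = 16551 * 4.3 / 1000
  = 71169.30 / 1000
  = 71.17 kW


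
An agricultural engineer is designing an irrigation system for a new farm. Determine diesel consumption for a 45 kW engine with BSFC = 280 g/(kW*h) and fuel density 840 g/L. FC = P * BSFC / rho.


FC = P * BSFC / rho_fuel
   = 45 * 280 / 840
   = 12600 / 840
   = 15 L/h


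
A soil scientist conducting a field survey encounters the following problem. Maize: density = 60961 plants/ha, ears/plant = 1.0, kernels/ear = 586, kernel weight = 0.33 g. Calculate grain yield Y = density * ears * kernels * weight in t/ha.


Y = density * ears * kernels * kw
  = 60961 * 1.0 * 586 * 0.33 g/ha
  = 11788638.18 g/ha
  = 11788.64 kg/ha = 11.79 t/ha


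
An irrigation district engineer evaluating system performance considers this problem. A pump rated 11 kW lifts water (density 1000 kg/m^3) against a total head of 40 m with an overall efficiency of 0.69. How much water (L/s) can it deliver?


Q = (P * 1000 * eta) / (rho * g * H)
  = (11 * 1000 * 0.69) / (1000 * 9.81 * 40)
  = 7590 / 392400
  = 0.01934 m^3/s = 19.34 L/s


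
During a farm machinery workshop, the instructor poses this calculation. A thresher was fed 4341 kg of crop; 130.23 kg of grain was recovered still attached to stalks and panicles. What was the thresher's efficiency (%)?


eta = (total - unthreshed) / total * 100
    = (4341 - 130.23) / 4341 * 100
    = 4210.77 / 4341 * 100
    = 97%


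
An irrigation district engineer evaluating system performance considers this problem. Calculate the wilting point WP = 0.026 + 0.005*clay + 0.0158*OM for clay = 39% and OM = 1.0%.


WP = 0.026 + 0.005*39 + 0.0158*1.0
   = 0.026 + 0.1950 + 0.0158
   = 0.2368


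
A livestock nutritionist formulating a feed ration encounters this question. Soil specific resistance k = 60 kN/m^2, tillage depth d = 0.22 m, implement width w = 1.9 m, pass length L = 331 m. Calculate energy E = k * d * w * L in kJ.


E = k * d * w * L
  = 60 * 0.22 * 1.9 * 331
  = 8301.48 kJ


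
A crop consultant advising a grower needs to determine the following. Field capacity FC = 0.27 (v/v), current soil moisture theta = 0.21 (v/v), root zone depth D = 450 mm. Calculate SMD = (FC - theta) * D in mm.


SMD = (FC - theta) * D
    = (0.27 - 0.21) * 450
    = 0.060 * 450
    = 27 mm


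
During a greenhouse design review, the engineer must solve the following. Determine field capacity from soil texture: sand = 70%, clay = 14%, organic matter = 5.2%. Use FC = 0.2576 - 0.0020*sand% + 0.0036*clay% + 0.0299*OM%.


FC = 0.2576 - 0.0020*70 + 0.0036*14 + 0.0299*5.2
   = 0.2576 - 0.1400 + 0.0504 + 0.1555
   = 0.3235


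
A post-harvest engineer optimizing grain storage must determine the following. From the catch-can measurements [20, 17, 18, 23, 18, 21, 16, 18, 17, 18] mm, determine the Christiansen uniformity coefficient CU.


xbar = 186 / 10 = 18.600
sum|xi - xbar| = 16.400
CU = 100 * (1 - 16.400 / (10 * 18.600))
   = 100 * (1 - 0.0882)
   = 91.18%


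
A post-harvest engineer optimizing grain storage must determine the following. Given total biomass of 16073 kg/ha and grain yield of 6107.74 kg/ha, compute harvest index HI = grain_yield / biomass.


HI = grain_yield / biomass
   = 6107.74 / 16073
   = 0.38


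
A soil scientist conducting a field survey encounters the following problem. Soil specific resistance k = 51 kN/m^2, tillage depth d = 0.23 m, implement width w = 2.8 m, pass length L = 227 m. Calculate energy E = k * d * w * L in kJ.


E = k * d * w * L
  = 51 * 0.23 * 2.8 * 227
  = 7455.59 kJ


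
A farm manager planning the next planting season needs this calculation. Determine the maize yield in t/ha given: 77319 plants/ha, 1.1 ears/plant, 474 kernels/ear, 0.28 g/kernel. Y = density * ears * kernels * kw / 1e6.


Y = density * ears * kernels * kw
  = 77319 * 1.1 * 474 * 0.28 g/ha
  = 11287955.45 g/ha
  = 11287.96 kg/ha = 11.29 t/ha


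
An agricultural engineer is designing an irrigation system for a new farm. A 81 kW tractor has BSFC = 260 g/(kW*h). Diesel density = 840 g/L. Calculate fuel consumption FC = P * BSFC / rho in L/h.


FC = P * BSFC / rho_fuel
   = 81 * 260 / 840
   = 21060 / 840
   = 25.07 L/h


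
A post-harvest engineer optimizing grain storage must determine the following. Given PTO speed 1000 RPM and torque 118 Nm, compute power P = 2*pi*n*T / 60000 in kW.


P = 2*pi*n*T / 60000
  = 2*pi * 1000 * 118 / 60000
  = 741415.87 / 60000
  = 12.36 kW


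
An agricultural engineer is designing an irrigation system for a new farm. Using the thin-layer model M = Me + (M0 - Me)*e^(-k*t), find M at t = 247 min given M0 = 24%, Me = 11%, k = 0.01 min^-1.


M = Me + (M0 - Me) * e^(-k*t)
  = 11 + (24 - 11) * e^(-0.01*247)
  = 11 + 13 * e^(-2.470)
  = 11 + 13 * 0.08458
  = 11 + 1.0996
  = 12.10%


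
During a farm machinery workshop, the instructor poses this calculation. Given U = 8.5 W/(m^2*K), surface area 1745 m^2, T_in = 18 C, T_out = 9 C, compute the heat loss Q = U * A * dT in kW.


dT = 18 - (9) = 9 K
Q = U * A * dT
  = 8.5 * 1745 * 9
  = 133492.50 W = 133.49 kW


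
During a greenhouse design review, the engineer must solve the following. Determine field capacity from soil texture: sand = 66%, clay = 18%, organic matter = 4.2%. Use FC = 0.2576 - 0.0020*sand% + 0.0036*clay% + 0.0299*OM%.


FC = 0.2576 - 0.0020*66 + 0.0036*18 + 0.0299*4.2
   = 0.2576 - 0.1320 + 0.0648 + 0.1256
   = 0.3160


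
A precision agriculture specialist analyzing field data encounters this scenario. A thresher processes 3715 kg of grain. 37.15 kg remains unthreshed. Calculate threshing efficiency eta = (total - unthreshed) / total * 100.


eta = (total - unthreshed) / total * 100
    = (3715 - 37.15) / 3715 * 100
    = 3677.85 / 3715 * 100
    = 99%


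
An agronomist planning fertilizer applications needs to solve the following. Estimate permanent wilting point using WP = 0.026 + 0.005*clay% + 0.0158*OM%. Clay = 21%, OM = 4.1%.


WP = 0.026 + 0.005*21 + 0.0158*4.1
   = 0.026 + 0.1050 + 0.0648
   = 0.1958


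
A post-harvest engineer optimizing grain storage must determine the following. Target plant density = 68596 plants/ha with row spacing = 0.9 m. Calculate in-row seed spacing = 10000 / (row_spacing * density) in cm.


spacing = 10000 / (row_sp * density)
        = 10000 / (0.9 * 68596)
        = 10000 / 61736.40
        = 0.16198 m = 16.20 cm


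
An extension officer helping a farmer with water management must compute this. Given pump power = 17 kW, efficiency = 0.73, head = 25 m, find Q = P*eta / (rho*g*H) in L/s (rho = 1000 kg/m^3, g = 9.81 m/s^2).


Q = (P * 1000 * eta) / (rho * g * H)
  = (17 * 1000 * 0.73) / (1000 * 9.81 * 25)
  = 12410 / 245250
  = 0.05060 m^3/s = 50.60 L/s


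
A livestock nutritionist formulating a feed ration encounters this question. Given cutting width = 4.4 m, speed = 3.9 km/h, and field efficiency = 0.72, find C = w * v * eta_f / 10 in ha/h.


C = w * v * eta_f / 10
  = 4.4 * 3.9 * 0.72 / 10
  = 12.36 / 10
  = 1.24 ha/h


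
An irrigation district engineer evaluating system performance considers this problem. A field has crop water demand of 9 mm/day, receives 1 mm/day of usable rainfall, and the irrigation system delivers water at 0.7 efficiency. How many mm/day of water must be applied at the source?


IWR = (ETc - Pe) / Ea
    = (9 - 1) / 0.7
    = 8 / 0.7
    = 11.43 mm/day


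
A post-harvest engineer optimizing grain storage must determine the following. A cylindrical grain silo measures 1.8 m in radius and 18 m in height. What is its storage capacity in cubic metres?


V = pi * r^2 * h
  = pi * 1.8^2 * 18
  = pi * 3.24 * 18
  = 183.22 m^3


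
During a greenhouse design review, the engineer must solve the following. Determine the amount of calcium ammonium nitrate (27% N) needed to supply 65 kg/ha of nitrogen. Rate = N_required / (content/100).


Rate = N_required / (N_content / 100)
     = 65 / (27 / 100)
     = 65 / 0.27
     = 240.74 kg/ha


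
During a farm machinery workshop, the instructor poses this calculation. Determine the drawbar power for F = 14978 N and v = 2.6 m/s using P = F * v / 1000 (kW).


P = F * v / 1000
  = 14978 * 2.6 / 1000
  = 38942.80 / 1000
  = 38.94 kW


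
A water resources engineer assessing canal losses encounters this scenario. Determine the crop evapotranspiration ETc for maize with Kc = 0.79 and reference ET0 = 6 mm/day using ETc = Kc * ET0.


ETc = Kc * ET0
    = 0.79 * 6
    = 4.74 mm/day


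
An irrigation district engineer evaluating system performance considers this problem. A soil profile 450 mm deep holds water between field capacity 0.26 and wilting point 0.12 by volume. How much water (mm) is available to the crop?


AW = (FC - WP) * D
   = (0.26 - 0.12) * 450
   = 0.14 * 450
   = 63 mm


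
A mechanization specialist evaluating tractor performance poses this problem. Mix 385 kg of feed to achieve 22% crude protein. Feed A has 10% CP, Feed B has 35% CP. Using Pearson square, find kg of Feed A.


parts_A = CP_b - target = 35 - 22 = 13
parts_B = target - CP_a = 22 - 10 = 12
total_parts = 13 + 12 = 25
Feed A = 385 * 13 / 25 = 200.20 kg
Feed B = 385 * 12 / 25 = 184.80 kg

200.20 kg


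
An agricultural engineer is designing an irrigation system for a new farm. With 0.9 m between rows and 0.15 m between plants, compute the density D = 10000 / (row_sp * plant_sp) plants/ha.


D = 10000 / (row_sp * plant_sp)
  = 10000 / (0.9 * 0.15)
  = 10000 / 0.1350
  = 74074.07 plants/ha


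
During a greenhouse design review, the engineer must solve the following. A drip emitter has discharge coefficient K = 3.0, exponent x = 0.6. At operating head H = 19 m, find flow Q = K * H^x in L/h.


Q = K * H^x
  = 3.0 * 19^0.6
  = 3.0 * 5.8513
  = 17.55 L/h


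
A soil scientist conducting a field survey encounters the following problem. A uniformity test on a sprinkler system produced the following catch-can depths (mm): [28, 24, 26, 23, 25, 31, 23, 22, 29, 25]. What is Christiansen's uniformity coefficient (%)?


xbar = 256 / 10 = 25.600
sum|xi - xbar| = 23.200
CU = 100 * (1 - 23.200 / (10 * 25.600))
   = 100 * (1 - 0.0906)
   = 90.94%


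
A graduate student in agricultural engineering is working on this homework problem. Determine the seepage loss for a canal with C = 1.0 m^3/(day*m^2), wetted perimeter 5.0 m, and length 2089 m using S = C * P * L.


S = C * P * L
  = 1.0 * 5.0 * 2089
  = 10445 m^3/day


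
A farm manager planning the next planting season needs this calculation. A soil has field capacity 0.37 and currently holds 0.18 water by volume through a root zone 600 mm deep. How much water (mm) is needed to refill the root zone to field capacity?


SMD = (FC - theta) * D
    = (0.37 - 0.18) * 600
    = 0.190 * 600
    = 114 mm


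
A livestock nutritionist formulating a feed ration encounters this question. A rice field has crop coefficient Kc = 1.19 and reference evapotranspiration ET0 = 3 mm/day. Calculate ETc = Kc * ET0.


ETc = Kc * ET0
    = 1.19 * 3
    = 3.57 mm/day


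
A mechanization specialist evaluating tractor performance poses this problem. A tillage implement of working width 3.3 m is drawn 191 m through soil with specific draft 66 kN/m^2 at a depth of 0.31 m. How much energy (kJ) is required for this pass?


E = k * d * w * L
  = 66 * 0.31 * 3.3 * 191
  = 12895.94 kJ


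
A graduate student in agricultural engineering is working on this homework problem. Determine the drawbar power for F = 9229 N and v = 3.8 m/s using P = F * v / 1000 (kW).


P = F * v / 1000
  = 9229 * 3.8 / 1000
  = 35070.20 / 1000
  = 35.07 kW


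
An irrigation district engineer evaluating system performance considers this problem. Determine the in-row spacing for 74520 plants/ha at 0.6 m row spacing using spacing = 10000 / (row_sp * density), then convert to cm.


spacing = 10000 / (row_sp * density)
        = 10000 / (0.6 * 74520)
        = 10000 / 44712
        = 0.22365 m = 22.37 cm


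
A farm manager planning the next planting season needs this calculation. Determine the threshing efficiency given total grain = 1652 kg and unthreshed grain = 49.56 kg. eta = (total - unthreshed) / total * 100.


eta = (total - unthreshed) / total * 100
    = (1652 - 49.56) / 1652 * 100
    = 1602.44 / 1652 * 100
    = 97%


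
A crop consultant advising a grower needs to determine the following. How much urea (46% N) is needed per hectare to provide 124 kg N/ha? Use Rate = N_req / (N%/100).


Rate = N_required / (N_content / 100)
     = 124 / (46 / 100)
     = 124 / 0.46
     = 269.57 kg/ha


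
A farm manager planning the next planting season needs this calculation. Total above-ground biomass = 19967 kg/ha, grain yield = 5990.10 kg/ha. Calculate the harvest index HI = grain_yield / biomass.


HI = grain_yield / biomass
   = 5990.10 / 19967
   = 0.30


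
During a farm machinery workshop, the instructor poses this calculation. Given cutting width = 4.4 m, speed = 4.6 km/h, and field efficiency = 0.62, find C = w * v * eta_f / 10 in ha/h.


C = w * v * eta_f / 10
  = 4.4 * 4.6 * 0.62 / 10
  = 12.55 / 10
  = 1.25 ha/h


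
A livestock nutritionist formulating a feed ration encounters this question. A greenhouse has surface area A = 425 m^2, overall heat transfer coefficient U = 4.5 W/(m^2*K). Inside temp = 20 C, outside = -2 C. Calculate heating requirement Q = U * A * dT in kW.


dT = 20 - (-2) = 22 K
Q = U * A * dT
  = 4.5 * 425 * 22
  = 42075 W = 42.08 kW


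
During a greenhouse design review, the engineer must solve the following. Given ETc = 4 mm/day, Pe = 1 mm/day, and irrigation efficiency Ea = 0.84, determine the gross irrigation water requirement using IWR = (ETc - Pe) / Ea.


IWR = (ETc - Pe) / Ea
    = (4 - 1) / 0.84
    = 3 / 0.84
    = 3.57 mm/day


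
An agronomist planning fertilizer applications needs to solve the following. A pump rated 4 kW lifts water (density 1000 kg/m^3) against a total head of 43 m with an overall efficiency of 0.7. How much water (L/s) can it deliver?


Q = (P * 1000 * eta) / (rho * g * H)
  = (4 * 1000 * 0.7) / (1000 * 9.81 * 43)
  = 2800 / 421830
  = 0.00664 m^3/s = 6.64 L/s


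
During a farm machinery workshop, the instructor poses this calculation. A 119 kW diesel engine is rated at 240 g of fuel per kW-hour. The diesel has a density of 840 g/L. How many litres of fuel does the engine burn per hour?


FC = P * BSFC / rho_fuel
   = 119 * 240 / 840
   = 28560 / 840
   = 34 L/h


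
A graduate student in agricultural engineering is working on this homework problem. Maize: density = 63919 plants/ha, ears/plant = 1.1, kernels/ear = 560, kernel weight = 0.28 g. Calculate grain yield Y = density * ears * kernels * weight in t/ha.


Y = density * ears * kernels * kw
  = 63919 * 1.1 * 560 * 0.28 g/ha
  = 11024749.12 g/ha
  = 11024.75 kg/ha = 11.02 t/ha


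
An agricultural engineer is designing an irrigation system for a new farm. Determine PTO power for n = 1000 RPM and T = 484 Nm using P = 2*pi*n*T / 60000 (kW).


P = 2*pi*n*T / 60000
  = 2*pi * 1000 * 484 / 60000
  = 3041061.69 / 60000
  = 50.68 kW


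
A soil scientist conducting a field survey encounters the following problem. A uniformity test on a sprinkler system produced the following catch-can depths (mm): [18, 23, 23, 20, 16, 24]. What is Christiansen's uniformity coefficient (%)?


xbar = 124 / 6 = 20.667
sum|xi - xbar| = 16
CU = 100 * (1 - 16 / (6 * 20.667))
   = 100 * (1 - 0.1290)
   = 87.10%


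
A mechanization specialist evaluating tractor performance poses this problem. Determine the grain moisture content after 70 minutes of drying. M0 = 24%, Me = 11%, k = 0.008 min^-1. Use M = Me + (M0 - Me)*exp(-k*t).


M = Me + (M0 - Me) * e^(-k*t)
  = 11 + (24 - 11) * e^(-0.008*70)
  = 11 + 13 * e^(-0.560)
  = 11 + 13 * 0.57121
  = 11 + 7.4257
  = 18.43%


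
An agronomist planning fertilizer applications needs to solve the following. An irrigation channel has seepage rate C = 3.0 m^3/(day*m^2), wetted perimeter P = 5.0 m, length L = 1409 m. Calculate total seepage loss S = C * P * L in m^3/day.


S = C * P * L
  = 3.0 * 5.0 * 1409
  = 21135 m^3/day


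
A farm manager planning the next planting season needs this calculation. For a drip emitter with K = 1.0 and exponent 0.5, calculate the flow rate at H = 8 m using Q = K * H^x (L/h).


Q = K * H^x
  = 1.0 * 8^0.5
  = 1.0 * 2.8284
  = 2.83 L/h


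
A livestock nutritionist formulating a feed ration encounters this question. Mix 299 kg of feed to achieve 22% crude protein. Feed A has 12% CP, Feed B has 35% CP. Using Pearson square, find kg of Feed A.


parts_A = CP_b - target = 35 - 22 = 13
parts_B = target - CP_a = 22 - 12 = 10
total_parts = 13 + 10 = 23
Feed A = 299 * 13 / 23 = 169 kg
Feed B = 299 * 10 / 23 = 130 kg

169 kg


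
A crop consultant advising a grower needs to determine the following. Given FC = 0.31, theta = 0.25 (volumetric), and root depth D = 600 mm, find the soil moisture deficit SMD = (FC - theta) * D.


SMD = (FC - theta) * D
    = (0.31 - 0.25) * 600
    = 0.060 * 600
    = 36 mm


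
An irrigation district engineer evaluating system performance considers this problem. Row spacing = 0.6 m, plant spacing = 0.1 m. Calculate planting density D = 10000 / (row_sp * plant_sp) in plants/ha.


D = 10000 / (row_sp * plant_sp)
  = 10000 / (0.6 * 0.1)
  = 10000 / 0.0600
  = 166666.67 plants/ha


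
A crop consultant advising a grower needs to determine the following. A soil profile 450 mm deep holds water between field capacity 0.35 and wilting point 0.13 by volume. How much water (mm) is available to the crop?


AW = (FC - WP) * D
   = (0.35 - 0.13) * 450
   = 0.22 * 450
   = 99 mm


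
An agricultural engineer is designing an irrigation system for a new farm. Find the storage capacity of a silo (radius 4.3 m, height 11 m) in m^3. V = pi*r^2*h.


V = pi * r^2 * h
  = pi * 4.3^2 * 11
  = pi * 18.49 * 11
  = 638.97 m^3


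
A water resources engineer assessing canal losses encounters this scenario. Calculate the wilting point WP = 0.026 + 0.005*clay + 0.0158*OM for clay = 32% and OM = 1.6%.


WP = 0.026 + 0.005*32 + 0.0158*1.6
   = 0.026 + 0.1600 + 0.0253
   = 0.2113


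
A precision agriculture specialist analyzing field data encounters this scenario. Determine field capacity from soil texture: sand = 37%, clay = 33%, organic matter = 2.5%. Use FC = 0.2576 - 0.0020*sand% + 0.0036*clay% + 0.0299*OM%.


FC = 0.2576 - 0.0020*37 + 0.0036*33 + 0.0299*2.5
   = 0.2576 - 0.0740 + 0.1188 + 0.0748
   = 0.3772


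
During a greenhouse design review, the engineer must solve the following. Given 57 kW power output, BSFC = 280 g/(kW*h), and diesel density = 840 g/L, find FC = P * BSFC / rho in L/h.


FC = P * BSFC / rho_fuel
   = 57 * 280 / 840
   = 15960 / 840
   = 19 L/h


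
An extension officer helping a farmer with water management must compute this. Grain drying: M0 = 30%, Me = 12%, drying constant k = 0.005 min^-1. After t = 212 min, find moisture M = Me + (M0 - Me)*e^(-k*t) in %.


M = Me + (M0 - Me) * e^(-k*t)
  = 12 + (30 - 12) * e^(-0.005*212)
  = 12 + 18 * e^(-1.060)
  = 12 + 18 * 0.34646
  = 12 + 6.2362
  = 18.24%


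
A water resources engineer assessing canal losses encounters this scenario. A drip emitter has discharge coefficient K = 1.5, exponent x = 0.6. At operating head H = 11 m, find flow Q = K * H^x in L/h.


Q = K * H^x
  = 1.5 * 11^0.6
  = 1.5 * 4.2154
  = 6.32 L/h


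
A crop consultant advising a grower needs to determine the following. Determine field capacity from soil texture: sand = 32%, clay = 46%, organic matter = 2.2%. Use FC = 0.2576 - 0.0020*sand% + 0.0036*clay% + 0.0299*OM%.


FC = 0.2576 - 0.0020*32 + 0.0036*46 + 0.0299*2.2
   = 0.2576 - 0.0640 + 0.1656 + 0.0658
   = 0.4250


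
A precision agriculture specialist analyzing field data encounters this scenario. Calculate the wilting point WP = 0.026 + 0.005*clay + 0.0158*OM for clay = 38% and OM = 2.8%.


WP = 0.026 + 0.005*38 + 0.0158*2.8
   = 0.026 + 0.1900 + 0.0442
   = 0.2602


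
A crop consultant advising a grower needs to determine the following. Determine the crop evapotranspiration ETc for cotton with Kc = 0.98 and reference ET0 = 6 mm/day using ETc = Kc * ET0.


ETc = Kc * ET0
    = 0.98 * 6
    = 5.88 mm/day


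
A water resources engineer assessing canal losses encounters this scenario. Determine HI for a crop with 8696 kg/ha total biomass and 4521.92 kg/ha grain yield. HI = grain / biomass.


HI = grain_yield / biomass
   = 4521.92 / 8696
   = 0.52


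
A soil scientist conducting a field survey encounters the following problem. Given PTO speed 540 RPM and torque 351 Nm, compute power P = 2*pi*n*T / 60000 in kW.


P = 2*pi*n*T / 60000
  = 2*pi * 540 * 351 / 60000
  = 1190914.94 / 60000
  = 19.85 kW
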